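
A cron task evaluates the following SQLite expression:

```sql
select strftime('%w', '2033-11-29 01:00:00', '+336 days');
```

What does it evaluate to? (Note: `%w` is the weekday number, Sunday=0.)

2

First apply '+336 days': 2033-11-29 01:00:00 → 2034-10-31 01:00:00.
2034-10-31 is a Tuesday; with Sunday=0 that is 2.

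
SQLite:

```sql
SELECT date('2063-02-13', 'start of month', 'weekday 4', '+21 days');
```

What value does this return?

2063-02-22

`start of month` rewinds 2063-02-13 to 2063-02-01.
`weekday 4` advances to the next Thursday; 2063-02-01 is already a Thursday, so it stays at 2063-02-01.
Advancing 21 more days within February lands on 2063-02-22.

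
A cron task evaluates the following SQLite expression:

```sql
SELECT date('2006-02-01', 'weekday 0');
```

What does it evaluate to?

`weekday 0` advances to the next Sunday; 2006-02-01 is a Wednesday, so it moves forward to 2006-02-05.

2006-02-05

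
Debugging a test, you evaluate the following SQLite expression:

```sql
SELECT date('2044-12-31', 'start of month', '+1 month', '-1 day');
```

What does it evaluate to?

2044-12-31

`start of month` rewinds 2044-12-31 to 2044-12-01.
Adding +1 month to 2044-12-01 gives 2045-01-01.
Going back 1 day from 2045-01-01 reaches 2044-12-31 (last day of December, 31 days).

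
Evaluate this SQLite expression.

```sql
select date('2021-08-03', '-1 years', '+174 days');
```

Adding -1 year to 2021-08-03 gives 2020-08-03.
Applying '+174 days' to 2020-08-03: counting 174 days forward gives 2021-01-24.

2021-01-24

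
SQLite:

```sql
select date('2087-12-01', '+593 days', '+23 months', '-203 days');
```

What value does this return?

2090-11-25

Applying '+593 days' to 2087-12-01: counting 593 days forward gives 2089-07-16.
Adding +23 months to 2089-07-16 gives 2091-06-16.
Applying '-203 days' to 2091-06-16: counting 203 days back gives 2090-11-25.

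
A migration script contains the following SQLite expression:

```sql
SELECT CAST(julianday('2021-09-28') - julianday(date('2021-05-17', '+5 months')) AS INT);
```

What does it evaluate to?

-19

Adding +5 months to 2021-05-17 gives 2021-10-17.
2 days remain in September 2021 after the 28th (30 − 28).
Then 17 days into October 2021.
Total: 2 + 17 = 19.
The subtraction is earlier − later, so the result is −19 → -19.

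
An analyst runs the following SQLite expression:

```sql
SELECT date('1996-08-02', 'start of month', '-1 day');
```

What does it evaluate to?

`start of month` rewinds 1996-08-02 to 1996-08-01.
Going back 1 day from 1996-08-01 reaches 1996-07-31 (last day of July, 31 days).

1996-07-31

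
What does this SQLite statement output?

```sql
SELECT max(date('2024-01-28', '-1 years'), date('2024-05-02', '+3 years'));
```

2027-05-02

date('2024-01-28', '-1 years') → 2023-01-28.
date('2024-05-02', '+3 years') → 2027-05-02.
Later of the two is 2027-05-02.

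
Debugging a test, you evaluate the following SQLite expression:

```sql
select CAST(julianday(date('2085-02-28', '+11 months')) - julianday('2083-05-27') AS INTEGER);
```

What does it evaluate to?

Adding +11 months to 2085-02-28 gives 2086-01-28.
4 days remain in May 2083 after the 27th (31 − 27).
Full months from June 2083 through December 2085 contribute their day counts.
Then 28 days into January 2086.
Total: 4 + 30 + 31 + 31 + 30 + 31 + 30 + 31 + 31 + 29 + 31 + 30 + 31 + 30 + 31 + 31 + 30 + 31 + 30 + 31 + 31 + 28 + 31 + 30 + 31 + 30 + 31 + 31 + 30 + 31 + 30 + 31 + 28 = 977.

977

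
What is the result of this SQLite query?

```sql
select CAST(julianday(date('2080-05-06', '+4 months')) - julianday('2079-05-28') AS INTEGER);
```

Adding +4 months to 2080-05-06 gives 2080-09-06.
3 days remain in May 2079 after the 28th (31 − 28).
Full months from June 2079 through August 2080 contribute their day counts.
Then 6 days into September 2080.
Total: 3 + 30 + 31 + 31 + 30 + 31 + 30 + 31 + 31 + 29 + 31 + 30 + 31 + 30 + 31 + 31 + 6 = 467.

467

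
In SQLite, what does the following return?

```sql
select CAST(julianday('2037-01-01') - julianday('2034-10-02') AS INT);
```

29 days remain in October 2034 after the 2nd (31 − 2).
Full months from November 2034 through December 2036 contribute their day counts.
Then 1 day into January 2037.
Total: 29 + 30 + 31 + 31 + 28 + 31 + 30 + 31 + 30 + 31 + 31 + 30 + 31 + 30 + 31 + 31 + 29 + 31 + 30 + 31 + 30 + 31 + 31 + 30 + 31 + 30 + 31 + 1 = 822.

822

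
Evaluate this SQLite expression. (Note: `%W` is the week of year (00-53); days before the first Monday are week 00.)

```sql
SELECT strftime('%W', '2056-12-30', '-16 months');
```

First apply '-16 months': 2056-12-30 → 2055-08-30.
2055-08-30 is a Monday. SQLite's %W counts Mondays since the year started; the result is 35.

35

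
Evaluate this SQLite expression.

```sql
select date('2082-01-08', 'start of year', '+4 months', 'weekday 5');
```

2082-05-01

`start of year` rewinds 2082-01-08 to 2082-01-01.
Adding +4 months to 2082-01-01 gives 2082-05-01.
`weekday 5` advances to the next Friday; 2082-05-01 is already a Friday, so it stays at 2082-05-01.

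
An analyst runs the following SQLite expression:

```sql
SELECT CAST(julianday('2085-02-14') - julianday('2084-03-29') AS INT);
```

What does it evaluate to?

2 days remain in March 2084 after the 29th (31 − 29).
Full months from April 2084 through January 2085 contribute their day counts.
Then 14 days into February 2085.
Total: 2 + 30 + 31 + 30 + 31 + 31 + 30 + 31 + 30 + 31 + 31 + 14 = 322.

322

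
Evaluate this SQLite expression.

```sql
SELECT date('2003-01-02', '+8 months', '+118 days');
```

2003-12-29

Adding +8 months to 2003-01-02 gives 2003-09-02.
Applying '+118 days' to 2003-09-02: counting 118 days forward gives 2003-12-29.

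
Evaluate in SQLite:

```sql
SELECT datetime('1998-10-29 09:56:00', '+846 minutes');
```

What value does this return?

1998-10-30 00:02:00

846 minutes = 14h 6m; +846 minutes from 1998-10-29 09:56:00 is 1998-10-30 00:02:00 (crosses midnight).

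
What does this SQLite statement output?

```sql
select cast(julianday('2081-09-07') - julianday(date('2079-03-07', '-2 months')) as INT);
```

Adding -2 months to 2079-03-07 gives 2079-01-07.
24 days remain in January 2079 after the 7th (31 − 7).
Full months from February 2079 through August 2081 contribute their day counts.
Then 7 days into September 2081.
Total: 24 + 28 + 31 + 30 + 31 + 30 + 31 + 31 + 30 + 31 + 30 + 31 + 31 + 29 + 31 + 30 + 31 + 30 + 31 + 31 + 30 + 31 + 30 + 31 + 31 + 28 + 31 + 30 + 31 + 30 + 31 + 31 + 7 = 974.

974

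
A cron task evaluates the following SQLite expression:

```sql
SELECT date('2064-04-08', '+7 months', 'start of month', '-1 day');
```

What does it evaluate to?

Adding +7 months to 2064-04-08 gives 2064-11-08.
`start of month` rewinds 2064-11-08 to 2064-11-01.
Going back 1 day from 2064-11-01 reaches 2064-10-31 (last day of October, 31 days).

2064-10-31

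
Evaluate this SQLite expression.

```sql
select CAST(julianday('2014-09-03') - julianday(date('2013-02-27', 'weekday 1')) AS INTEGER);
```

`weekday 1` advances to the next Monday; 2013-02-27 is a Wednesday, so it moves forward to 2013-03-04.
27 days remain in March 2013 after the 4th (31 − 4).
Full months from April 2013 through August 2014 contribute their day counts.
Then 3 days into September 2014.
Total: 27 + 30 + 31 + 30 + 31 + 31 + 30 + 31 + 30 + 31 + 31 + 28 + 31 + 30 + 31 + 30 + 31 + 31 + 3 = 548.

548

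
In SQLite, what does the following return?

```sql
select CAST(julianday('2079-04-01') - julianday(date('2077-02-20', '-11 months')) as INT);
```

1107

Adding -11 months to 2077-02-20 gives 2076-03-20.
11 days remain in March 2076 after the 20th (31 − 20).
Full months from April 2076 through March 2079 contribute their day counts.
Then 1 day into April 2079.
Total: 11 + 30 + 31 + 30 + 31 + 31 + 30 + 31 + 30 + 31 + 31 + 28 + 31 + 30 + 31 + 30 + 31 + 31 + 30 + 31 + 30 + 31 + 31 + 28 + 31 + 30 + 31 + 30 + 31 + 31 + 30 + 31 + 30 + 31 + 31 + 28 + 31 + 1 = 1107.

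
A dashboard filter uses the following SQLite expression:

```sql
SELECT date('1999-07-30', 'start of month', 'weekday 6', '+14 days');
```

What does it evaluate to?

1999-07-17

`start of month` rewinds 1999-07-30 to 1999-07-01.
`weekday 6` advances to the next Saturday; 1999-07-01 is a Thursday, so it moves forward to 1999-07-03.
Advancing 14 more days within July lands on 1999-07-17.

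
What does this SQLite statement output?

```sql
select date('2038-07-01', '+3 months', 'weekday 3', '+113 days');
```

2039-01-27

Adding +3 months to 2038-07-01 gives 2038-10-01.
`weekday 3` advances to the next Wednesday; 2038-10-01 is a Friday, so it moves forward to 2038-10-06.
Applying '+113 days' to 2038-10-06: counting 113 days forward gives 2039-01-27.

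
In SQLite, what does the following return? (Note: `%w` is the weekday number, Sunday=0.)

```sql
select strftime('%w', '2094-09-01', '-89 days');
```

First apply '-89 days': 2094-09-01 → 2094-06-04.
2094-06-04 is a Friday; with Sunday=0 that is 5.

5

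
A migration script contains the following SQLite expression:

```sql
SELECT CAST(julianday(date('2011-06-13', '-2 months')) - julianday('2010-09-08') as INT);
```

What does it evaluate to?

Adding -2 months to 2011-06-13 gives 2011-04-13.
22 days remain in September 2010 after the 8th (30 − 8).
Full months from October 2010 through March 2011 contribute their day counts.
Then 13 days into April 2011.
Total: 22 + 31 + 30 + 31 + 31 + 28 + 31 + 13 = 217.

217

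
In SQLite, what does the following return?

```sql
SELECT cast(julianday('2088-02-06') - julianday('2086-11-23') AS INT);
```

440

7 days remain in November 2086 after the 23rd (30 − 23).
Full months from December 2086 through January 2088 contribute their day counts.
Then 6 days into February 2088.
Total: 7 + 31 + 31 + 28 + 31 + 30 + 31 + 30 + 31 + 31 + 30 + 31 + 30 + 31 + 31 + 6 = 440.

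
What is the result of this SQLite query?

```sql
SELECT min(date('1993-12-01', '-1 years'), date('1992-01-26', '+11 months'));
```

date('1993-12-01', '-1 years') → 1992-12-01.
date('1992-01-26', '+11 months') → 1992-12-26.
Earlier of the two is 1992-12-01.

1992-12-01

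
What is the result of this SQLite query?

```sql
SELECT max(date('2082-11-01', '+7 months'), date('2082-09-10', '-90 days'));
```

date('2082-11-01', '+7 months') → 2083-06-01.
date('2082-09-10', '-90 days') → 2082-06-12.
Later of the two is 2083-06-01.

2083-06-01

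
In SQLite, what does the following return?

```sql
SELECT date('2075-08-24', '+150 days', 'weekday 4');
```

Applying '+150 days' to 2075-08-24: counting 150 days forward gives 2076-01-21.
`weekday 4` advances to the next Thursday; 2076-01-21 is a Tuesday, so it moves forward to 2076-01-23.

2076-01-23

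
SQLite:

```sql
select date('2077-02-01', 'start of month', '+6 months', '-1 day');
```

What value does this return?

`start of month` rewinds 2077-02-01 to 2077-02-01.
Adding +6 months to 2077-02-01 gives 2077-08-01.
Going back 1 day from 2077-08-01 reaches 2077-07-31 (last day of July, 31 days).

2077-07-31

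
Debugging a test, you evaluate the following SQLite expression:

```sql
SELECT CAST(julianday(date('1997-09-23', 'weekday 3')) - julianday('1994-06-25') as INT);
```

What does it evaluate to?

1187

`weekday 3` advances to the next Wednesday; 1997-09-23 is a Tuesday, so it moves forward to 1997-09-24.
5 days remain in June 1994 after the 25th (30 − 25).
Full months from July 1994 through August 1997 contribute their day counts.
Then 24 days into September 1997.
Total: 5 + 31 + 31 + 30 + 31 + 30 + 31 + 31 + 28 + 31 + 30 + 31 + 30 + 31 + 31 + 30 + 31 + 30 + 31 + 31 + 29 + 31 + 30 + 31 + 30 + 31 + 31 + 30 + 31 + 30 + 31 + 31 + 28 + 31 + 30 + 31 + 30 + 31 + 31 + 24 = 1187.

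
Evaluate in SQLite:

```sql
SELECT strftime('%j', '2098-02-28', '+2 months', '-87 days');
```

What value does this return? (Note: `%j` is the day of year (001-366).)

First apply '+2 months', '-87 days': 2098-02-28 → 2098-01-31.
Day-of-year for 2098-01-31: days since 2098-01-01 inclusive = 31, zero-padded to 031.

031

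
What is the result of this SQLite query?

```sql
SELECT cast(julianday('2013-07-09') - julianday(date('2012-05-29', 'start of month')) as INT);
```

434

`start of month` rewinds 2012-05-29 to 2012-05-01.
30 days remain in May 2012 after the 1st (31 − 1).
Full months from June 2012 through June 2013 contribute their day counts.
Then 9 days into July 2013.
Total: 30 + 30 + 31 + 31 + 30 + 31 + 30 + 31 + 31 + 28 + 31 + 30 + 31 + 30 + 9 = 434.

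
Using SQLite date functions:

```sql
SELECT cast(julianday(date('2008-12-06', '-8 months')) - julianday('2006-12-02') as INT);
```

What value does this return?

491

Adding -8 months to 2008-12-06 gives 2008-04-06.
29 days remain in December 2006 after the 2nd (31 − 2).
Full months from January 2007 through March 2008 contribute their day counts.
Then 6 days into April 2008.
Total: 29 + 31 + 28 + 31 + 30 + 31 + 30 + 31 + 31 + 30 + 31 + 30 + 31 + 31 + 29 + 31 + 6 = 491.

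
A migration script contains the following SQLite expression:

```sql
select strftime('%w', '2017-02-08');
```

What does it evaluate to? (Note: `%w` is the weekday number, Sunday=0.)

3

2017-02-08 is a Wednesday; with Sunday=0 that is 3.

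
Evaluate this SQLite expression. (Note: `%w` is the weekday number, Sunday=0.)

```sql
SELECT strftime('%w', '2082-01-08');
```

2082-01-08 is a Thursday; with Sunday=0 that is 4.

4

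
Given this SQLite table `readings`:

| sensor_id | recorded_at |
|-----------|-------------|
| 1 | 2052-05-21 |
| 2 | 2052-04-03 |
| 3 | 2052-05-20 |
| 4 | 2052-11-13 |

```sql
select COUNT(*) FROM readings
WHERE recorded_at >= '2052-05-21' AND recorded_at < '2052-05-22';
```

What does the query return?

Rows in [2052-05-21, 2052-05-22): 2052-05-21 → 1 row.

1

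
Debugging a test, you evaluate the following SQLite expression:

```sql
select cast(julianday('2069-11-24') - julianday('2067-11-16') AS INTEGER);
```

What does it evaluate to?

14 days remain in November 2067 after the 16th (30 − 16).
Full months from December 2067 through October 2069 contribute their day counts.
Then 24 days into November 2069.
Total: 14 + 31 + 31 + 29 + 31 + 30 + 31 + 30 + 31 + 31 + 30 + 31 + 30 + 31 + 31 + 28 + 31 + 30 + 31 + 30 + 31 + 31 + 30 + 31 + 24 = 739.

739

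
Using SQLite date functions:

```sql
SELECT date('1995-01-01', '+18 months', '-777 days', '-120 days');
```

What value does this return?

Adding +18 months to 1995-01-01 gives 1996-07-01.
Applying '-777 days' to 1996-07-01: counting 777 days back gives 1994-05-16.
Applying '-120 days' to 1994-05-16: counting 120 days back gives 1994-01-16.

1994-01-16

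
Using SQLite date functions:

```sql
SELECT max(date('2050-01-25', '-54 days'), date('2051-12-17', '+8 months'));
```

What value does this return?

2052-08-17

date('2050-01-25', '-54 days') → 2049-12-02.
date('2051-12-17', '+8 months') → 2052-08-17.
Later of the two is 2052-08-17.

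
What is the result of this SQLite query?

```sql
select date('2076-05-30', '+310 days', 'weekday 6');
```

2077-04-10

Applying '+310 days' to 2076-05-30: counting 310 days forward gives 2077-04-05.
`weekday 6` advances to the next Saturday; 2077-04-05 is a Monday, so it moves forward to 2077-04-10.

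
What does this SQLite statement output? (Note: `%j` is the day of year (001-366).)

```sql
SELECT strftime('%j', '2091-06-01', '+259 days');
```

046

First apply '+259 days': 2091-06-01 → 2092-02-15.
Day-of-year for 2092-02-15: days since 2092-01-01 inclusive = 46, zero-padded to 046.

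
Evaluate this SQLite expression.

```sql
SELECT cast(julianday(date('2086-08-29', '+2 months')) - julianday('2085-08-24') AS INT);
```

431

Adding +2 months to 2086-08-29 gives 2086-10-29.
7 days remain in August 2085 after the 24th (31 − 24).
Full months from September 2085 through September 2086 contribute their day counts.
Then 29 days into October 2086.
Total: 7 + 30 + 31 + 30 + 31 + 31 + 28 + 31 + 30 + 31 + 30 + 31 + 31 + 30 + 29 = 431.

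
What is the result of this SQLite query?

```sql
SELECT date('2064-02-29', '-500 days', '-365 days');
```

Applying '-500 days' to 2064-02-29: counting 500 days back gives 2062-10-17.
Applying '-365 days' to 2062-10-17: counting 365 days back gives 2061-10-17.

2061-10-17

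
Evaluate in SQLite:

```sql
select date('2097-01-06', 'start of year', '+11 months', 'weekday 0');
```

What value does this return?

2097-12-01

`start of year` rewinds 2097-01-06 to 2097-01-01.
Adding +11 months to 2097-01-01 gives 2097-12-01.
`weekday 0` advances to the next Sunday; 2097-12-01 is already a Sunday, so it stays at 2097-12-01.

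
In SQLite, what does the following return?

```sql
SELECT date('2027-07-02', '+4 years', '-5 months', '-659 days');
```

2029-04-14

Adding +4 years to 2027-07-02 gives 2031-07-02.
Adding -5 months to 2031-07-02 gives 2031-02-02.
Applying '-659 days' to 2031-02-02: counting 659 days back gives 2029-04-14.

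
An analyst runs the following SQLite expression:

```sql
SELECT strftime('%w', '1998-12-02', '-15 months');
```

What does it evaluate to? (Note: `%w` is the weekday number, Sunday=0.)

2

First apply '-15 months': 1998-12-02 → 1997-09-02.
1997-09-02 is a Tuesday; with Sunday=0 that is 2.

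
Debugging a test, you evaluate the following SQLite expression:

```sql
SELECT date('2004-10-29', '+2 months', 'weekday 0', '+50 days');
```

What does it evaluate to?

2005-02-21

Adding +2 months to 2004-10-29 gives 2004-12-29.
`weekday 0` advances to the next Sunday; 2004-12-29 is a Wednesday, so it moves forward to 2005-01-02.
Applying '+50 days' to 2005-01-02: counting 50 days forward gives 2005-02-21.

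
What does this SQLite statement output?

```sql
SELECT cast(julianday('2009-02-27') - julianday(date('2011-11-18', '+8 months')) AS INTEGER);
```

-1237

Adding +8 months to 2011-11-18 gives 2012-07-18.
1 day remains in February 2009 after the 27th (28 − 27).
Full months from March 2009 through June 2012 contribute their day counts.
Then 18 days into July 2012.
Total: 1 + 31 + 30 + 31 + 30 + 31 + 31 + 30 + 31 + 30 + 31 + 31 + 28 + 31 + 30 + 31 + 30 + 31 + 31 + 30 + 31 + 30 + 31 + 31 + 28 + 31 + 30 + 31 + 30 + 31 + 31 + 30 + 31 + 30 + 31 + 31 + 29 + 31 + 30 + 31 + 30 + 18 = 1237.
The subtraction is earlier − later, so the result is −1237 → -1237.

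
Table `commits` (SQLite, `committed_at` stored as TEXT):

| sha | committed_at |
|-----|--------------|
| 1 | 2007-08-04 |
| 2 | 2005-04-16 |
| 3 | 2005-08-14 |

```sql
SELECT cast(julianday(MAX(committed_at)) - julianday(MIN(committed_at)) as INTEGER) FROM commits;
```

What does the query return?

840

MIN = 2005-04-16, MAX = 2007-08-04.
14 days remain in April 2005 after the 16th (30 − 16).
Full months from May 2005 through July 2007 contribute their day counts.
Then 4 days into August 2007.
Total: 14 + 31 + 30 + 31 + 31 + 30 + 31 + 30 + 31 + 31 + 28 + 31 + 30 + 31 + 30 + 31 + 31 + 30 + 31 + 30 + 31 + 31 + 28 + 31 + 30 + 31 + 30 + 31 + 4 = 840.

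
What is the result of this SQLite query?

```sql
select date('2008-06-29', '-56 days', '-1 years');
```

Applying '-56 days' to 2008-06-29: counting 56 days back gives 2008-05-04.
Adding -1 year to 2008-05-04 gives 2007-05-04.

2007-05-04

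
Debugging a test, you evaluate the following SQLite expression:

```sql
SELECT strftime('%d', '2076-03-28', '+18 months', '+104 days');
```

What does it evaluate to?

First apply '+18 months', '+104 days': 2076-03-28 → 2078-01-10.
`%d` extracts the 2-digit day of month: 10.

10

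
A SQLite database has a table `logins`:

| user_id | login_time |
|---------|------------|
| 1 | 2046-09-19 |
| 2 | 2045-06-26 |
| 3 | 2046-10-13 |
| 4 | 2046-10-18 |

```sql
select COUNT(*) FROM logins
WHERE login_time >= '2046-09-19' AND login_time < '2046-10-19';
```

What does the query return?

Rows in [2046-09-19, 2046-10-19): 2046-09-19, 2046-10-13, 2046-10-18 → 3 rows.

3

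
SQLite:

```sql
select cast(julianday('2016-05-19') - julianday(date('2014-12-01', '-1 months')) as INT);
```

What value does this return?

Adding -1 month to 2014-12-01 gives 2014-11-01.
29 days remain in November 2014 after the 1st (30 − 1).
Full months from December 2014 through April 2016 contribute their day counts.
Then 19 days into May 2016.
Total: 29 + 31 + 31 + 28 + 31 + 30 + 31 + 30 + 31 + 31 + 30 + 31 + 30 + 31 + 31 + 29 + 31 + 30 + 19 = 565.

565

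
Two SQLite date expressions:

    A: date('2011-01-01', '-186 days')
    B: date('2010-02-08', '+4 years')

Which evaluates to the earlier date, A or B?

A = 2010-06-29.
B = 2014-02-08.
A is earlier.

A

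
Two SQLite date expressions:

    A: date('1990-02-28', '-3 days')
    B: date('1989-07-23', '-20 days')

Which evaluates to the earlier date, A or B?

A = 1990-02-25.
B = 1989-07-03.
B is earlier.

B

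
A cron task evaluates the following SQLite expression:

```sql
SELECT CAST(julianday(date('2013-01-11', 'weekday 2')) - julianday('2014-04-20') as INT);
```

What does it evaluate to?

`weekday 2` advances to the next Tuesday; 2013-01-11 is a Friday, so it moves forward to 2013-01-15.
16 days remain in January 2013 after the 15th (31 − 15).
Full months from February 2013 through March 2014 contribute their day counts.
Then 20 days into April 2014.
Total: 16 + 28 + 31 + 30 + 31 + 30 + 31 + 31 + 30 + 31 + 30 + 31 + 31 + 28 + 31 + 20 = 460.
The subtraction is earlier − later, so the result is −460 → -460.

-460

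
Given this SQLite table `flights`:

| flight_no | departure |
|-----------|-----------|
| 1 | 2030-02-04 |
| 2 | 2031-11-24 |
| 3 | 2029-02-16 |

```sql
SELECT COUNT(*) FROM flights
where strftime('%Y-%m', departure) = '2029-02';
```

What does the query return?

Rows with year-month 2029-02: 2029-02-16 → 1.

1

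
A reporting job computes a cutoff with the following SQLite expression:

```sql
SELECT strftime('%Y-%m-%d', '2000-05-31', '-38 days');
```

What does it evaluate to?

2000-04-23

First apply '-38 days': 2000-05-31 → 2000-04-23.
`%Y-%m-%d` extracts the ISO date: 2000-04-23.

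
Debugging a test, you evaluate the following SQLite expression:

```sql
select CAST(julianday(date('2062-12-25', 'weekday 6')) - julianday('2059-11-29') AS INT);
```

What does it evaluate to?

1127

`weekday 6` advances to the next Saturday; 2062-12-25 is a Monday, so it moves forward to 2062-12-30.
1 day remains in November 2059 after the 29th (30 − 29).
Full months from December 2059 through November 2062 contribute their day counts.
Then 30 days into December 2062.
Total: 1 + 31 + 31 + 29 + 31 + 30 + 31 + 30 + 31 + 31 + 30 + 31 + 30 + 31 + 31 + 28 + 31 + 30 + 31 + 30 + 31 + 31 + 30 + 31 + 30 + 31 + 31 + 28 + 31 + 30 + 31 + 30 + 31 + 31 + 30 + 31 + 30 + 30 = 1127.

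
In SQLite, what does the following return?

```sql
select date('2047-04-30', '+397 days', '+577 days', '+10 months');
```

2050-10-29

Applying '+397 days' to 2047-04-30: counting 397 days forward gives 2048-05-31.
Applying '+577 days' to 2048-05-31: counting 577 days forward gives 2049-12-29.
Adding +10 months to 2049-12-29 gives 2050-10-29.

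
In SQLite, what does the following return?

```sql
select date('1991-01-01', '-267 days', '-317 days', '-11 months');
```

1988-06-27

Applying '-267 days' to 1991-01-01: counting 267 days back gives 1990-04-09.
Applying '-317 days' to 1990-04-09: counting 317 days back gives 1989-05-27.
Adding -11 months to 1989-05-27 gives 1988-06-27.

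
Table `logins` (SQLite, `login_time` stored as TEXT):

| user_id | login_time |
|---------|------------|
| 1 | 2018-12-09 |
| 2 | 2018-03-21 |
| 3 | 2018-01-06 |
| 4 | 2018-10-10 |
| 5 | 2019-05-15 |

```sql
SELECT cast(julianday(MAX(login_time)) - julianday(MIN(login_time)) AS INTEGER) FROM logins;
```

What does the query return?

494

MIN = 2018-01-06, MAX = 2019-05-15.
25 days remain in January 2018 after the 6th (31 − 6).
Full months from February 2018 through April 2019 contribute their day counts.
Then 15 days into May 2019.
Total: 25 + 28 + 31 + 30 + 31 + 30 + 31 + 31 + 30 + 31 + 30 + 31 + 31 + 28 + 31 + 30 + 15 = 494.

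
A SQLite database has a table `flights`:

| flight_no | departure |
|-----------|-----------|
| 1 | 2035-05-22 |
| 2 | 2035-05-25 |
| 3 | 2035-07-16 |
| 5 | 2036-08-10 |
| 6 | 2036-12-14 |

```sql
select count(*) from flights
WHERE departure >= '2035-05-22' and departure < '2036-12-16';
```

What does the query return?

5

Rows in [2035-05-22, 2036-12-16): 2035-05-22, 2035-05-25, 2035-07-16, 2036-08-10, 2036-12-14 → 5 rows.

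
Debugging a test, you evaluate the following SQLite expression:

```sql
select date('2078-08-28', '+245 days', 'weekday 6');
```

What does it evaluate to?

2079-05-06

Applying '+245 days' to 2078-08-28: counting 245 days forward gives 2079-04-30.
`weekday 6` advances to the next Saturday; 2079-04-30 is a Sunday, so it moves forward to 2079-05-06.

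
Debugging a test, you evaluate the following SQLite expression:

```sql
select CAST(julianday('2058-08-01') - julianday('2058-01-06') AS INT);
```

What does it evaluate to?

207

25 days remain in January 2058 after the 6th (31 − 6).
Full months from February 2058 through July 2058 contribute their day counts.
Then 1 day into August 2058.
Total: 25 + 28 + 31 + 30 + 31 + 30 + 31 + 1 = 207.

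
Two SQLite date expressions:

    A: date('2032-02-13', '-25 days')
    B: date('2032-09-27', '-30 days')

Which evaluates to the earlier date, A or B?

A

A = 2032-01-19.
B = 2032-08-28.
A is earlier.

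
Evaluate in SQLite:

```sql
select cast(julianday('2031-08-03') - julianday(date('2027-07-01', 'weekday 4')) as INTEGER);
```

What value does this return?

1494

`weekday 4` advances to the next Thursday; 2027-07-01 is already a Thursday, so it stays at 2027-07-01.
30 days remain in July 2027 after the 1st (31 − 1).
Full months from August 2027 through July 2031 contribute their day counts.
Then 3 days into August 2031.
Total: 30 + 31 + 30 + 31 + 30 + 31 + 31 + 29 + 31 + 30 + 31 + 30 + 31 + 31 + 30 + 31 + 30 + 31 + 31 + 28 + 31 + 30 + 31 + 30 + 31 + 31 + 30 + 31 + 30 + 31 + 31 + 28 + 31 + 30 + 31 + 30 + 31 + 31 + 30 + 31 + 30 + 31 + 31 + 28 + 31 + 30 + 31 + 30 + 31 + 3 = 1494.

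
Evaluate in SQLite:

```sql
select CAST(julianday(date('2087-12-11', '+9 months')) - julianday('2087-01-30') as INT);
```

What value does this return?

Adding +9 months to 2087-12-11 gives 2088-09-11.
1 day remains in January 2087 after the 30th (31 − 30).
Full months from February 2087 through August 2088 contribute their day counts.
Then 11 days into September 2088.
Total: 1 + 28 + 31 + 30 + 31 + 30 + 31 + 31 + 30 + 31 + 30 + 31 + 31 + 29 + 31 + 30 + 31 + 30 + 31 + 31 + 11 = 590.

590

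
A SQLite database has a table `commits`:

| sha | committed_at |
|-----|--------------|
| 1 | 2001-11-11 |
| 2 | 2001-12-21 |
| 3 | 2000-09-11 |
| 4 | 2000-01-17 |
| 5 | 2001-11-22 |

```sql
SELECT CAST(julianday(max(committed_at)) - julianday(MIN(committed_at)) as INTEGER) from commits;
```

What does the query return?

704

MIN = 2000-01-17, MAX = 2001-12-21.
14 days remain in January 2000 after the 17th (31 − 17).
Full months from February 2000 through November 2001 contribute their day counts.
Then 21 days into December 2001.
Total: 14 + 29 + 31 + 30 + 31 + 30 + 31 + 31 + 30 + 31 + 30 + 31 + 31 + 28 + 31 + 30 + 31 + 30 + 31 + 31 + 30 + 31 + 30 + 21 = 704.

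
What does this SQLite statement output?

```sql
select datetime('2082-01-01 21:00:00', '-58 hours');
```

-58 hours from 2082-01-01 21:00:00 is 2081-12-30 11:00:00 (crosses midnight).

2081-12-30 11:00:00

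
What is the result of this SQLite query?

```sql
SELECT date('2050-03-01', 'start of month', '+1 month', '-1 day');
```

2050-03-31

`start of month` rewinds 2050-03-01 to 2050-03-01.
Adding +1 month to 2050-03-01 gives 2050-04-01.
Going back 1 day from 2050-04-01 reaches 2050-03-31 (last day of March, 31 days).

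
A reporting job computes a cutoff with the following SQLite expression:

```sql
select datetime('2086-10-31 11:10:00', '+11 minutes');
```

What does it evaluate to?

+11 minutes from 2086-10-31 11:10:00 is 2086-10-31 11:21:00.

2086-10-31 11:21:00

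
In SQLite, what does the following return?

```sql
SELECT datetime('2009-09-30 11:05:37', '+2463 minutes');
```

2009-10-02 04:08:37

2463 minutes = 41h 3m; +2463 minutes from 2009-09-30 11:05:37 is 2009-10-02 04:08:37 (crosses midnight).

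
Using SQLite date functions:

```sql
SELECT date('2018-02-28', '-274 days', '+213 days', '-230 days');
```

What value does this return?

Applying '-274 days' to 2018-02-28: counting 274 days back gives 2017-05-30.
Applying '+213 days' to 2017-05-30: counting 213 days forward gives 2017-12-29.
Applying '-230 days' to 2017-12-29: counting 230 days back gives 2017-05-13.

2017-05-13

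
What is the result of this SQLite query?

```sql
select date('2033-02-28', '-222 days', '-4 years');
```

Applying '-222 days' to 2033-02-28: counting 222 days back gives 2032-07-21.
Adding -4 years to 2032-07-21 gives 2028-07-21.

2028-07-21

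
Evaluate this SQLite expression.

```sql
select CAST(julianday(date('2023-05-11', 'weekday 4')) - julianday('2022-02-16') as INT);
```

449

`weekday 4` advances to the next Thursday; 2023-05-11 is already a Thursday, so it stays at 2023-05-11.
12 days remain in February 2022 after the 16th (28 − 16).
Full months from March 2022 through April 2023 contribute their day counts.
Then 11 days into May 2023.
Total: 12 + 31 + 30 + 31 + 30 + 31 + 31 + 30 + 31 + 30 + 31 + 31 + 28 + 31 + 30 + 11 = 449.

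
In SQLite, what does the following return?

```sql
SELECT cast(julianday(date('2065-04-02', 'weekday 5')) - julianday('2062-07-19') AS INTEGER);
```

`weekday 5` advances to the next Friday; 2065-04-02 is a Thursday, so it moves forward to 2065-04-03.
12 days remain in July 2062 after the 19th (31 − 19).
Full months from August 2062 through March 2065 contribute their day counts.
Then 3 days into April 2065.
Total: 12 + 31 + 30 + 31 + 30 + 31 + 31 + 28 + 31 + 30 + 31 + 30 + 31 + 31 + 30 + 31 + 30 + 31 + 31 + 29 + 31 + 30 + 31 + 30 + 31 + 31 + 30 + 31 + 30 + 31 + 31 + 28 + 31 + 3 = 989.

989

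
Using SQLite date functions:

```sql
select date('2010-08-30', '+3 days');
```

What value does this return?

2010-09-02

August 2010 has 31 days; 1 remain after the 30th, so 2 days reach 2010-09-01.
Advancing 1 more day within September lands on 2010-09-02.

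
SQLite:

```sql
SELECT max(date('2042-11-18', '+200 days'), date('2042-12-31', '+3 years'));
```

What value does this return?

2045-12-31

date('2042-11-18', '+200 days') → 2043-06-06.
date('2042-12-31', '+3 years') → 2045-12-31.
Later of the two is 2045-12-31.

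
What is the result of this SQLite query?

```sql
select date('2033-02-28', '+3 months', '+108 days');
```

2033-09-13

Adding +3 months to 2033-02-28 gives 2033-05-28.
Applying '+108 days' to 2033-05-28: counting 108 days forward gives 2033-09-13.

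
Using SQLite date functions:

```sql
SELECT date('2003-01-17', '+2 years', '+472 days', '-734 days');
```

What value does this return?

Adding +2 years to 2003-01-17 gives 2005-01-17.
Applying '+472 days' to 2005-01-17: counting 472 days forward gives 2006-05-04.
Applying '-734 days' to 2006-05-04: counting 734 days back gives 2004-04-30.

2004-04-30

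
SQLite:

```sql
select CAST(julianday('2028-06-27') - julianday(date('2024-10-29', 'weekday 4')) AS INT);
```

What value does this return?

1335

`weekday 4` advances to the next Thursday; 2024-10-29 is a Tuesday, so it moves forward to 2024-10-31.
0 days remain in October 2024 after the 31st (31 − 31).
Full months from November 2024 through May 2028 contribute their day counts.
Then 27 days into June 2028.
Total: 0 + 30 + 31 + 31 + 28 + 31 + 30 + 31 + 30 + 31 + 31 + 30 + 31 + 30 + 31 + 31 + 28 + 31 + 30 + 31 + 30 + 31 + 31 + 30 + 31 + 30 + 31 + 31 + 28 + 31 + 30 + 31 + 30 + 31 + 31 + 30 + 31 + 30 + 31 + 31 + 29 + 31 + 30 + 31 + 27 = 1335.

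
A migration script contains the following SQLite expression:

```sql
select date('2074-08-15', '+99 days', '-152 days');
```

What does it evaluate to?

2074-06-23

Applying '+99 days' to 2074-08-15: counting 99 days forward gives 2074-11-22.
Applying '-152 days' to 2074-11-22: counting 152 days back gives 2074-06-23.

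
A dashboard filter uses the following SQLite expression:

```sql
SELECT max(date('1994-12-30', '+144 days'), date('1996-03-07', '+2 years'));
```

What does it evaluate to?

date('1994-12-30', '+144 days') → 1995-05-23.
date('1996-03-07', '+2 years') → 1998-03-07.
Later of the two is 1998-03-07.

1998-03-07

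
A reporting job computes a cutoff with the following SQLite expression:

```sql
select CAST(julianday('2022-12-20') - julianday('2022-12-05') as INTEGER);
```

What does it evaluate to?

Both dates are in December 2022: 20 − 5 = 15.

15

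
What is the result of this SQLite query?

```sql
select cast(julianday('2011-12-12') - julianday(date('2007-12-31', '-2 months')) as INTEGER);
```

1503

Adding -2 months to 2007-12-31 gives 2007-10-31.
0 days remain in October 2007 after the 31st (31 − 31).
Full months from November 2007 through November 2011 contribute their day counts.
Then 12 days into December 2011.
Total: 0 + 30 + 31 + 31 + 29 + 31 + 30 + 31 + 30 + 31 + 31 + 30 + 31 + 30 + 31 + 31 + 28 + 31 + 30 + 31 + 30 + 31 + 31 + 30 + 31 + 30 + 31 + 31 + 28 + 31 + 30 + 31 + 30 + 31 + 31 + 30 + 31 + 30 + 31 + 31 + 28 + 31 + 30 + 31 + 30 + 31 + 31 + 30 + 31 + 30 + 12 = 1503.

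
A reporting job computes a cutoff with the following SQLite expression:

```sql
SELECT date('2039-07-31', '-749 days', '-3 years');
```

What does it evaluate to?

Applying '-749 days' to 2039-07-31: counting 749 days back gives 2037-07-12.
Adding -3 years to 2037-07-12 gives 2034-07-12.

2034-07-12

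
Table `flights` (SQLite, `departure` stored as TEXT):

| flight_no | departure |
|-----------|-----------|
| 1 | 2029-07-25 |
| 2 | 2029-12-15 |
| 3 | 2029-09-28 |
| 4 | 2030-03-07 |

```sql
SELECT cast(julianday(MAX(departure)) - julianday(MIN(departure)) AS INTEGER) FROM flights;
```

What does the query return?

225

MIN = 2029-07-25, MAX = 2030-03-07.
6 days remain in July 2029 after the 25th (31 − 25).
Full months from August 2029 through February 2030 contribute their day counts.
Then 7 days into March 2030.
Total: 6 + 31 + 30 + 31 + 30 + 31 + 31 + 28 + 7 = 225.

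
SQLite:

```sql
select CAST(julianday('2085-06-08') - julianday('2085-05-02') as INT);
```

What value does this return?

29 days remain in May 2085 after the 2nd (31 − 2).
Then 8 days into June 2085.
Total: 29 + 8 = 37.

37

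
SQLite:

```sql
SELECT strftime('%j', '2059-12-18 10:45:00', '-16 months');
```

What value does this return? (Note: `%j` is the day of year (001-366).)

230

First apply '-16 months': 2059-12-18 10:45:00 → 2058-08-18 10:45:00.
Day-of-year for 2058-08-18: days since 2058-01-01 inclusive = 230, zero-padded to 230.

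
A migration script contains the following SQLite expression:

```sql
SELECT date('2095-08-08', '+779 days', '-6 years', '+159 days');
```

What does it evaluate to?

2092-03-02

Applying '+779 days' to 2095-08-08: counting 779 days forward gives 2097-09-25.
Adding -6 years to 2097-09-25 gives 2091-09-25.
Applying '+159 days' to 2091-09-25: counting 159 days forward gives 2092-03-02.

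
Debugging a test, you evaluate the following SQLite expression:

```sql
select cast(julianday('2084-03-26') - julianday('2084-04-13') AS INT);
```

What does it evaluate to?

-18

5 days remain in March 2084 after the 26th (31 − 26).
Then 13 days into April 2084.
Total: 5 + 13 = 18.
The subtraction is earlier − later, so the result is −18 → -18.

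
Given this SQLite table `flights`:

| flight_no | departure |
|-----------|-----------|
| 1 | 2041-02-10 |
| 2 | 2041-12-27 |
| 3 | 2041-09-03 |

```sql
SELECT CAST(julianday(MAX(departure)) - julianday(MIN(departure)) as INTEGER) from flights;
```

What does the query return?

320

MIN = 2041-02-10, MAX = 2041-12-27.
18 days remain in February 2041 after the 10th (28 − 10).
Full months from March 2041 through November 2041 contribute their day counts.
Then 27 days into December 2041.
Total: 18 + 31 + 30 + 31 + 30 + 31 + 31 + 30 + 31 + 30 + 27 = 320.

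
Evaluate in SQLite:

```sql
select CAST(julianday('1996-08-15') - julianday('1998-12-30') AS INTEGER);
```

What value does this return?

16 days remain in August 1996 after the 15th (31 − 15).
Full months from September 1996 through November 1998 contribute their day counts.
Then 30 days into December 1998.
Total: 16 + 30 + 31 + 30 + 31 + 31 + 28 + 31 + 30 + 31 + 30 + 31 + 31 + 30 + 31 + 30 + 31 + 31 + 28 + 31 + 30 + 31 + 30 + 31 + 31 + 30 + 31 + 30 + 30 = 867.
The subtraction is earlier − later, so the result is −867 → -867.

-867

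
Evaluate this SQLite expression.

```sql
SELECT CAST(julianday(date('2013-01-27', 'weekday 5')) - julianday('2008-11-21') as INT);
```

`weekday 5` advances to the next Friday; 2013-01-27 is a Sunday, so it moves forward to 2013-02-01.
9 days remain in November 2008 after the 21st (30 − 21).
Full months from December 2008 through January 2013 contribute their day counts.
Then 1 day into February 2013.
Total: 9 + 31 + 31 + 28 + 31 + 30 + 31 + 30 + 31 + 31 + 30 + 31 + 30 + 31 + 31 + 28 + 31 + 30 + 31 + 30 + 31 + 31 + 30 + 31 + 30 + 31 + 31 + 28 + 31 + 30 + 31 + 30 + 31 + 31 + 30 + 31 + 30 + 31 + 31 + 29 + 31 + 30 + 31 + 30 + 31 + 31 + 30 + 31 + 30 + 31 + 31 + 1 = 1533.

1533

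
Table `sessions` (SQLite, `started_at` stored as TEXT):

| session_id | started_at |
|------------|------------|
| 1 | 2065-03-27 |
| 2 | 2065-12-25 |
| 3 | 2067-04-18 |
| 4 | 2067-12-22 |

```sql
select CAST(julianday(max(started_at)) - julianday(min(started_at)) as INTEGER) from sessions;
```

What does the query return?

1000

MIN = 2065-03-27, MAX = 2067-12-22.
4 days remain in March 2065 after the 27th (31 − 27).
Full months from April 2065 through November 2067 contribute their day counts.
Then 22 days into December 2067.
Total: 4 + 30 + 31 + 30 + 31 + 31 + 30 + 31 + 30 + 31 + 31 + 28 + 31 + 30 + 31 + 30 + 31 + 31 + 30 + 31 + 30 + 31 + 31 + 28 + 31 + 30 + 31 + 30 + 31 + 31 + 30 + 31 + 30 + 22 = 1000.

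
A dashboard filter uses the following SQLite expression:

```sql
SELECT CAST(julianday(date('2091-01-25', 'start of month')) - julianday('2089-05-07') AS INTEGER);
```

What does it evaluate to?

`start of month` rewinds 2091-01-25 to 2091-01-01.
24 days remain in May 2089 after the 7th (31 − 7).
Full months from June 2089 through December 2090 contribute their day counts.
Then 1 day into January 2091.
Total: 24 + 30 + 31 + 31 + 30 + 31 + 30 + 31 + 31 + 28 + 31 + 30 + 31 + 30 + 31 + 31 + 30 + 31 + 30 + 31 + 1 = 604.

604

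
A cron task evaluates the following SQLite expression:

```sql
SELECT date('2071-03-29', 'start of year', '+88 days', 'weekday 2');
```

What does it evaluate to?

2071-03-31

`start of year` rewinds 2071-03-29 to 2071-01-01.
Applying '+88 days' to 2071-01-01: counting 88 days forward gives 2071-03-30.
`weekday 2` advances to the next Tuesday; 2071-03-30 is a Monday, so it moves forward to 2071-03-31.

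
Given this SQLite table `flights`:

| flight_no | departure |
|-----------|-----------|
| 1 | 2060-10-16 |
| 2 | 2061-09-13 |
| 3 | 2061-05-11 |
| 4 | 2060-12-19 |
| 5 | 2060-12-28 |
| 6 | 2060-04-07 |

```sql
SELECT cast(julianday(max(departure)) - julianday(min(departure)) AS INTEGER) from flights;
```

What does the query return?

MIN = 2060-04-07, MAX = 2061-09-13.
23 days remain in April 2060 after the 7th (30 − 7).
Full months from May 2060 through August 2061 contribute their day counts.
Then 13 days into September 2061.
Total: 23 + 31 + 30 + 31 + 31 + 30 + 31 + 30 + 31 + 31 + 28 + 31 + 30 + 31 + 30 + 31 + 31 + 13 = 524.

524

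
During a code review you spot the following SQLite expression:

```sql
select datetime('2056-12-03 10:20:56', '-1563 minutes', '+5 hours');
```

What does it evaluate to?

1563 minutes = 26h 3m; -1563 minutes from 2056-12-03 10:20:56 is 2056-12-02 08:17:56 (crosses midnight).
+5 hours from 2056-12-02 08:17:56 is 2056-12-02 13:17:56.

2056-12-02 13:17:56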